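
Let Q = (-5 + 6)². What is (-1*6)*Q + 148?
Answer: 142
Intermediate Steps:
Q = 1 (Q = 1² = 1)
(-1*6)*Q + 148 = -1*6*1 + 148 = -6*1 + 148 = -6 + 148 = 142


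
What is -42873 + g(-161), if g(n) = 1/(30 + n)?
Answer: -5616364/131 ≈ -42873.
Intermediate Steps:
-42873 + g(-161) = -42873 + 1/(30 - 161) = -42873 + 1/(-131) = -42873 - 1/131 = -5616364/131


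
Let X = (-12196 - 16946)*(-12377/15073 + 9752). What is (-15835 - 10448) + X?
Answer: -4283673306357/15073 ≈ -2.8420e+8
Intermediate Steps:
X = -4283277142698/15073 (X = -29142*(-12377*1/15073 + 9752) = -29142*(-12377/15073 + 9752) = -29142*146979519/15073 = -4283277142698/15073 ≈ -2.8417e+8)
(-15835 - 10448) + X = (-15835 - 10448) - 4283277142698/15073 = -26283 - 4283277142698/15073 = -4283673306357/15073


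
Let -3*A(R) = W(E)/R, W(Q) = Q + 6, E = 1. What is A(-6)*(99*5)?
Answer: 385/2 ≈ 192.50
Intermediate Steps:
W(Q) = 6 + Q
A(R) = -7/(3*R) (A(R) = -(6 + 1)/(3*R) = -7/(3*R))
A(-6)*(99*5) = (-7/3/(-6))*(99*5) = -7/3*(-⅙)*495 = (7/18)*495 = 385/2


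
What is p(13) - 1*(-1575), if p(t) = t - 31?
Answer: 1557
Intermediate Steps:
p(t) = -31 + t
p(13) - 1*(-1575) = (-31 + 13) - 1*(-1575) = -18 + 1575 = 1557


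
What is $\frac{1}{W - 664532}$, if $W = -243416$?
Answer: $- \frac{1}{907948} \approx -1.1014 \cdot 10^{-6}$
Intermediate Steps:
$\frac{1}{W - 664532} = \frac{1}{-243416 - 664532} = \frac{1}{-907948} = - \frac{1}{907948}$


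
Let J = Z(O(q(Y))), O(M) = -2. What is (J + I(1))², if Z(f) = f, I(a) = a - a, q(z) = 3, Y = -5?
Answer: 4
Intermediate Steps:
I(a) = 0
J = -2
(J + I(1))² = (-2 + 0)² = (-2)² = 4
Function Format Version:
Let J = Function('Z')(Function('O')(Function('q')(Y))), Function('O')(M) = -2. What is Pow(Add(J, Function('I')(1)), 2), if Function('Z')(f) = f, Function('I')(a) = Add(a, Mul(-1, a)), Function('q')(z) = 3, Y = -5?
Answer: 4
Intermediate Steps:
Function('I')(a) = 0
J = -2
Pow(Add(J, Function('I')(1)), 2) = Pow(Add(-2, 0), 2) = Pow(-2, 2) = 4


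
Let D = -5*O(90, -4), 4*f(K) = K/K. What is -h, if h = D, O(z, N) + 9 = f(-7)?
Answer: -175/4 ≈ -43.750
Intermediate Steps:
f(K) = ¼ (f(K) = (K/K)/4 = (¼)*1 = ¼)
O(z, N) = -35/4 (O(z, N) = -9 + ¼ = -35/4)
D = 175/4 (D = -5*(-35/4) = 175/4 ≈ 43.750)
h = 175/4 ≈ 43.750
-h = -1*175/4 = -175/4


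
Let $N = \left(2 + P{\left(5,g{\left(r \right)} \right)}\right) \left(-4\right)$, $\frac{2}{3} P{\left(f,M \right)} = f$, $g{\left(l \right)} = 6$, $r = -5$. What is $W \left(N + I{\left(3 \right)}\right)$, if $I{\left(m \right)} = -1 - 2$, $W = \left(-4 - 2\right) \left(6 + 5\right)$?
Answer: $2706$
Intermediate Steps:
$W = -66$ ($W = \left(-6\right) 11 = -66$)
$P{\left(f,M \right)} = \frac{3 f}{2}$
$I{\left(m \right)} = -3$
$N = -38$ ($N = \left(2 + \frac{3}{2} \cdot 5\right) \left(-4\right) = \left(2 + \frac{15}{2}\right) \left(-4\right) = \frac{19}{2} \left(-4\right) = -38$)
$W \left(N + I{\left(3 \right)}\right) = - 66 \left(-38 - 3\right) = \left(-66\right) \left(-41\right) = 2706$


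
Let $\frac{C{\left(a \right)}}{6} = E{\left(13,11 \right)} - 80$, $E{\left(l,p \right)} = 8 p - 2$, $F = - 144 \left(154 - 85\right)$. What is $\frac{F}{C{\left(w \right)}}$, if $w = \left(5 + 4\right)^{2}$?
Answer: $-276$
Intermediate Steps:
$F = -9936$ ($F = \left(-144\right) 69 = -9936$)
$w = 81$ ($w = 9^{2} = 81$)
$E{\left(l,p \right)} = -2 + 8 p$
$C{\left(a \right)} = 36$ ($C{\left(a \right)} = 6 \left(\left(-2 + 8 \cdot 11\right) - 80\right) = 6 \left(\left(-2 + 88\right) - 80\right) = 6 \left(86 - 80\right) = 6 \cdot 6 = 36$)
$\frac{F}{C{\left(w \right)}} = - \frac{9936}{36} = \left(-9936\right) \frac{1}{36} = -276$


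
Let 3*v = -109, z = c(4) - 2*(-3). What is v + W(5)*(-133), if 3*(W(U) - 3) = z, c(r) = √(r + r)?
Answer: -2104/3 - 266*√2/3 ≈ -826.73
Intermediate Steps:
c(r) = √2*√r (c(r) = √(2*r) = √2*√r)
z = 6 + 2*√2 (z = √2*√4 - 2*(-3) = √2*2 + 6 = 2*√2 + 6 = 6 + 2*√2 ≈ 8.8284)
v = -109/3 (v = (⅓)*(-109) = -109/3 ≈ -36.333)
W(U) = 5 + 2*√2/3 (W(U) = 3 + (6 + 2*√2)/3 = 3 + (2 + 2*√2/3) = 5 + 2*√2/3)
v + W(5)*(-133) = -109/3 + (5 + 2*√2/3)*(-133) = -109/3 + (-665 - 266*√2/3) = -2104/3 - 266*√2/3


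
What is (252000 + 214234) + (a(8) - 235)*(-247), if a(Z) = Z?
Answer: 522303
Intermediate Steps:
(252000 + 214234) + (a(8) - 235)*(-247) = (252000 + 214234) + (8 - 235)*(-247) = 466234 - 227*(-247) = 466234 + 56069 = 522303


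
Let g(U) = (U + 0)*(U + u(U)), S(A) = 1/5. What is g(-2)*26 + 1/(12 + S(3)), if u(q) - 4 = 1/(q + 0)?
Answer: -4753/61 ≈ -77.918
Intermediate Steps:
u(q) = 4 + 1/q (u(q) = 4 + 1/(q + 0) = 4 + 1/q)
S(A) = ⅕
g(U) = U*(4 + U + 1/U) (g(U) = (U + 0)*(U + (4 + 1/U)) = U*(4 + U + 1/U))
g(-2)*26 + 1/(12 + S(3)) = (1 + (-2)² + 4*(-2))*26 + 1/(12 + ⅕) = (1 + 4 - 8)*26 + 1/(61/5) = -3*26 + 5/61 = -78 + 5/61 = -4753/61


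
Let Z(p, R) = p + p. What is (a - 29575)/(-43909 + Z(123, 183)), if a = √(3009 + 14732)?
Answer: 29575/43663 - √17741/43663 ≈ 0.67430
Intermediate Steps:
Z(p, R) = 2*p
a = √17741 ≈ 133.20
(a - 29575)/(-43909 + Z(123, 183)) = (√17741 - 29575)/(-43909 + 2*123) = (-29575 + √17741)/(-43909 + 246) = (-29575 + √17741)/(-43663) = (-29575 + √17741)*(-1/43663) = 29575/43663 - √17741/43663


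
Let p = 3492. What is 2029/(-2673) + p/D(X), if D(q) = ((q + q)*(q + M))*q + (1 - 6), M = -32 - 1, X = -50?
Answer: -283793087/369769455 ≈ -0.76749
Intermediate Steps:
M = -33
D(q) = -5 + 2*q²*(-33 + q) (D(q) = ((q + q)*(q - 33))*q + (1 - 6) = ((2*q)*(-33 + q))*q - 5 = (2*q*(-33 + q))*q - 5 = 2*q²*(-33 + q) - 5 = -5 + 2*q²*(-33 + q))
2029/(-2673) + p/D(X) = 2029/(-2673) + 3492/(-5 - 66*(-50)² + 2*(-50)³) = 2029*(-1/2673) + 3492/(-5 - 66*2500 + 2*(-125000)) = -2029/2673 + 3492/(-5 - 165000 - 250000) = -2029/2673 + 3492/(-415005) = -2029/2673 + 3492*(-1/415005) = -2029/2673 - 1164/138335 = -283793087/369769455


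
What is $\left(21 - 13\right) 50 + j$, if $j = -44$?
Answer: $356$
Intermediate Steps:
$\left(21 - 13\right) 50 + j = \left(21 - 13\right) 50 - 44 = 8 \cdot 50 - 44 = 400 - 44 = 356$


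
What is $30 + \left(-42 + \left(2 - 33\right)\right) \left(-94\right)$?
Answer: $6892$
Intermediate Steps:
$30 + \left(-42 + \left(2 - 33\right)\right) \left(-94\right) = 30 + \left(-42 - 31\right) \left(-94\right) = 30 - -6862 = 30 + 6862 = 6892$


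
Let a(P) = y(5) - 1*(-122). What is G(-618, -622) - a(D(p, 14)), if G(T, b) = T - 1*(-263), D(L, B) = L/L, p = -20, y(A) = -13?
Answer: -464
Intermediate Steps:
D(L, B) = 1
a(P) = 109 (a(P) = -13 - 1*(-122) = -13 + 122 = 109)
G(T, b) = 263 + T (G(T, b) = T + 263 = 263 + T)
G(-618, -622) - a(D(p, 14)) = (263 - 618) - 1*109 = -355 - 109 = -464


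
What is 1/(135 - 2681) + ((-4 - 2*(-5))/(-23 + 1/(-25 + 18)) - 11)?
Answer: -774011/68742 ≈ -11.260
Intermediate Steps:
1/(135 - 2681) + ((-4 - 2*(-5))/(-23 + 1/(-25 + 18)) - 11) = 1/(-2546) + ((-4 + 10)/(-23 + 1/(-7)) - 11) = -1/2546 + (6/(-23 - 1/7) - 11) = -1/2546 + (6/(-162/7) - 11) = -1/2546 + (-7/162*6 - 11) = -1/2546 + (-7/27 - 11) = -1/2546 - 304/27 = -774011/68742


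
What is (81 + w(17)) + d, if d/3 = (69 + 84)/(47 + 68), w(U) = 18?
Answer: 11844/115 ≈ 102.99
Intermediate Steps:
d = 459/115 (d = 3*((69 + 84)/(47 + 68)) = 3*(153/115) = 459/115 ≈ 3.9913)
(81 + w(17)) + d = (81 + 18) + 459/115 = 99 + 459/115 = 11844/115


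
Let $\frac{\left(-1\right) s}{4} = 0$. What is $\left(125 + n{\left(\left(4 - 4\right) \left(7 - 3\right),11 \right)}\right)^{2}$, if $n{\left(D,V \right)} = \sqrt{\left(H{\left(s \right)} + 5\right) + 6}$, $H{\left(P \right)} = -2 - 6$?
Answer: $\left(125 + \sqrt{3}\right)^{2} \approx 16061.0$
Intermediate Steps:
$s = 0$ ($s = \left(-4\right) 0 = 0$)
$H{\left(P \right)} = -8$ ($H{\left(P \right)} = -2 - 6 = -8$)
$n{\left(D,V \right)} = \sqrt{3}$ ($n{\left(D,V \right)} = \sqrt{\left(-8 + 5\right) + 6} = \sqrt{-3 + 6} = \sqrt{3}$)
$\left(125 + n{\left(\left(4 - 4\right) \left(7 - 3\right),11 \right)}\right)^{2} = \left(125 + \sqrt{3}\right)^{2}$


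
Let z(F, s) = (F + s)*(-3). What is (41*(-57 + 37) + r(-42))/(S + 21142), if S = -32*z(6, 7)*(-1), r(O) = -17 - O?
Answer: -795/19894 ≈ -0.039962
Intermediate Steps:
z(F, s) = -3*F - 3*s
S = -1248 (S = -32*(-3*6 - 3*7)*(-1) = -32*(-18 - 21)*(-1) = -32*(-39)*(-1) = 1248*(-1) = -1248)
(41*(-57 + 37) + r(-42))/(S + 21142) = (41*(-57 + 37) + (-17 - 1*(-42)))/(-1248 + 21142) = (41*(-20) + (-17 + 42))/19894 = (-820 + 25)*(1/19894) = -795*1/19894 = -795/19894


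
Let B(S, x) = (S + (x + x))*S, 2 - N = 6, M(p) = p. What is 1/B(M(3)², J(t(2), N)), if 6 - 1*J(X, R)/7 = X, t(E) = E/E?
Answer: 1/711 ≈ 0.0014065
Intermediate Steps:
t(E) = 1
N = -4 (N = 2 - 1*6 = 2 - 6 = -4)
J(X, R) = 42 - 7*X
B(S, x) = S*(S + 2*x) (B(S, x) = (S + 2*x)*S = S*(S + 2*x))
1/B(M(3)², J(t(2), N)) = 1/(3²*(3² + 2*(42 - 7*1))) = 1/(9*(9 + 2*(42 - 7))) = 1/(9*(9 + 2*35)) = 1/(9*(9 + 70)) = 1/(9*79) = 1/711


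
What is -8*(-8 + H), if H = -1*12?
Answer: 160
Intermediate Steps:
H = -12
-8*(-8 + H) = -8*(-8 - 12) = -8*(-20) = 160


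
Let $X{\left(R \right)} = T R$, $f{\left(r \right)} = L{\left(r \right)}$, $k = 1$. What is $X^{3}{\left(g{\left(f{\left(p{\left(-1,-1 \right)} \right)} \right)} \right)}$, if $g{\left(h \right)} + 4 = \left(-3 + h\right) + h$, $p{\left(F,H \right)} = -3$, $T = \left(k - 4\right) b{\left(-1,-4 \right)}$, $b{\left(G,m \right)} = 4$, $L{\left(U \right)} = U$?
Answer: $3796416$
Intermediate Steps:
$T = -12$ ($T = \left(1 - 4\right) 4 = \left(-3\right) 4 = -12$)
$f{\left(r \right)} = r$
$g{\left(h \right)} = -7 + 2 h$ ($g{\left(h \right)} = -4 + \left(\left(-3 + h\right) + h\right) = -4 + \left(-3 + 2 h\right) = -7 + 2 h$)
$X{\left(R \right)} = - 12 R$
$X^{3}{\left(g{\left(f{\left(p{\left(-1,-1 \right)} \right)} \right)} \right)} = \left(- 12 \left(-7 + 2 \left(-3\right)\right)\right)^{3} = \left(- 12 \left(-7 - 6\right)\right)^{3} = \left(\left(-12\right) \left(-13\right)\right)^{3} = 156^{3} = 3796416$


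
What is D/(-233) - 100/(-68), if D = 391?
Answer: -822/3961 ≈ -0.20752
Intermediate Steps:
D/(-233) - 100/(-68) = 391/(-233) - 100/(-68) = 391*(-1/233) - 100*(-1/68) = -391/233 + 25/17 = -822/3961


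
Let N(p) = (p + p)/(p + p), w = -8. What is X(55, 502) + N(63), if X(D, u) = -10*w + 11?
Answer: 92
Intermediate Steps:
N(p) = 1 (N(p) = (2*p)/((2*p)) = (2*p)*(1/(2*p)) = 1)
X(D, u) = 91 (X(D, u) = -10*(-8) + 11 = 80 + 11 = 91)
X(55, 502) + N(63) = 91 + 1 = 92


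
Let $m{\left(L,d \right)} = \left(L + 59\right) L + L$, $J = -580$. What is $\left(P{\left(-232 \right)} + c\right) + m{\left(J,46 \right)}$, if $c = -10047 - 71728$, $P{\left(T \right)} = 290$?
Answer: $220115$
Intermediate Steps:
$m{\left(L,d \right)} = L + L \left(59 + L\right)$ ($m{\left(L,d \right)} = \left(59 + L\right) L + L = L \left(59 + L\right) + L = L + L \left(59 + L\right)$)
$c = -81775$ ($c = -10047 - 71728 = -81775$)
$\left(P{\left(-232 \right)} + c\right) + m{\left(J,46 \right)} = \left(290 - 81775\right) - 580 \left(60 - 580\right) = -81485 - -301600 = -81485 + 301600 = 220115$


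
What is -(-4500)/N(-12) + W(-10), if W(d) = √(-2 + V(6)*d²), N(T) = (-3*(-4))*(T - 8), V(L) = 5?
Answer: -75/4 + √498 ≈ 3.5659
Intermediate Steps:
N(T) = -96 + 12*T (N(T) = 12*(-8 + T) = -96 + 12*T)
W(d) = √(-2 + 5*d²)
-(-4500)/N(-12) + W(-10) = -(-4500)/(-96 + 12*(-12)) + √(-2 + 5*(-10)²) = -(-4500)/(-96 - 144) + √(-2 + 5*100) = -(-4500)/(-240) + √(-2 + 500) = -(-4500)*(-1)/240 + √498 = -30*5/8 + √498 = -75/4 + √498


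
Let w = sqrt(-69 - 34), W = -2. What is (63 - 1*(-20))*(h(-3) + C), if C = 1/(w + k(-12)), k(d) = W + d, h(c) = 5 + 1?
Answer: 147740/299 - 83*I*sqrt(103)/299 ≈ 494.11 - 2.8172*I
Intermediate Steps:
w = I*sqrt(103) (w = sqrt(-103) = I*sqrt(103) ≈ 10.149*I)
h(c) = 6
k(d) = -2 + d
C = 1/(-14 + I*sqrt(103)) (C = 1/(I*sqrt(103) + (-2 - 12)) = 1/(I*sqrt(103) - 14) = 1/(-14 + I*sqrt(103)) ≈ -0.046823 - 0.033943*I)
(63 - 1*(-20))*(h(-3) + C) = (63 - 1*(-20))*(6 + (-14/299 - I*sqrt(103)/299)) = (63 + 20)*(1780/299 - I*sqrt(103)/299) = 83*(1780/299 - I*sqrt(103)/299) = 147740/299 - 83*I*sqrt(103)/299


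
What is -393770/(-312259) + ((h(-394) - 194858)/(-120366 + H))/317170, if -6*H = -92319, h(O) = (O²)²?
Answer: 5586279069013508/10397084334815885 ≈ 0.53729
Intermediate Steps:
h(O) = O⁴
H = 30773/2 (H = -⅙*(-92319) = 30773/2 ≈ 15387.)
-393770/(-312259) + ((h(-394) - 194858)/(-120366 + H))/317170 = -393770/(-312259) + (((-394)⁴ - 194858)/(-120366 + 30773/2))/317170 = -393770*(-1/312259) + ((24098215696 - 194858)/(-209959/2))*(1/317170) = 393770/312259 + (24098020838*(-2/209959))*(1/317170) = 393770/312259 - 48196041676/209959*1/317170 = 393770/312259 - 24098020838/33296348015 = 5586279069013508/10397084334815885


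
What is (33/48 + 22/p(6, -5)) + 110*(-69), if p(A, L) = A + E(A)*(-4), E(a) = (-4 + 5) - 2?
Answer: -606969/80 ≈ -7587.1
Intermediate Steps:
E(a) = -1 (E(a) = 1 - 2 = -1)
p(A, L) = 4 + A (p(A, L) = A - 1*(-4) = A + 4 = 4 + A)
(33/48 + 22/p(6, -5)) + 110*(-69) = (33/48 + 22/(4 + 6)) + 110*(-69) = (33*(1/48) + 22/10) - 7590 = (11/16 + 22*(1/10)) - 7590 = (11/16 + 11/5) - 7590 = 231/80 - 7590 = -606969/80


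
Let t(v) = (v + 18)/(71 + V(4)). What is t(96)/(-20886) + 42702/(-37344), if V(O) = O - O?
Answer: -1759091923/1538267824 ≈ -1.1436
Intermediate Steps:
V(O) = 0
t(v) = 18/71 + v/71 (t(v) = (v + 18)/(71 + 0) = (18 + v)/71 = (18 + v)*(1/71) = 18/71 + v/71)
t(96)/(-20886) + 42702/(-37344) = (18/71 + (1/71)*96)/(-20886) + 42702/(-37344) = (18/71 + 96/71)*(-1/20886) + 42702*(-1/37344) = (114/71)*(-1/20886) - 7117/6224 = -19/247151 - 7117/6224 = -1759091923/1538267824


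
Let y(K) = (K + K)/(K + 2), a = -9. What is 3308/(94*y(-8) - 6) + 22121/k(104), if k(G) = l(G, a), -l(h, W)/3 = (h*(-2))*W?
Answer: 19748185/2061072 ≈ 9.5815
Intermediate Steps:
y(K) = 2*K/(2 + K) (y(K) = (2*K)/(2 + K) = 2*K/(2 + K))
l(h, W) = 6*W*h (l(h, W) = -3*h*(-2)*W = -3*(-2*h)*W = -(-6)*W*h = 6*W*h)
k(G) = -54*G (k(G) = 6*(-9)*G = -54*G)
3308/(94*y(-8) - 6) + 22121/k(104) = 3308/(94*(2*(-8)/(2 - 8)) - 6) + 22121/((-54*104)) = 3308/(94*(2*(-8)/(-6)) - 6) + 22121/(-5616) = 3308/(94*(2*(-8)*(-⅙)) - 6) + 22121*(-1/5616) = 3308/(94*(8/3) - 6) - 22121/5616 = 3308/(752/3 - 6) - 22121/5616 = 3308/(734/3) - 22121/5616 = 3308*(3/734) - 22121/5616 = 4962/367 - 22121/5616 = 19748185/2061072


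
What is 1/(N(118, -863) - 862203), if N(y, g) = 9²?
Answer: -1/862122 ≈ -1.1599e-6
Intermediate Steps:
N(y, g) = 81
1/(N(118, -863) - 862203) = 1/(81 - 862203) = 1/(-862122) = -1/862122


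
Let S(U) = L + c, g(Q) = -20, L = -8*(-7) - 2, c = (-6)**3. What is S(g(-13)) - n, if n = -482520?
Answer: 482358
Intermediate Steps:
c = -216
L = 54 (L = 56 - 2 = 54)
S(U) = -162 (S(U) = 54 - 216 = -162)
S(g(-13)) - n = -162 - 1*(-482520) = -162 + 482520 = 482358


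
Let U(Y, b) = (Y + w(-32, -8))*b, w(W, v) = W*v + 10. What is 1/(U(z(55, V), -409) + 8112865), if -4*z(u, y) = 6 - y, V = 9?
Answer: 4/32015057 ≈ 1.2494e-7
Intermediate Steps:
w(W, v) = 10 + W*v
z(u, y) = -3/2 + y/4 (z(u, y) = -(6 - y)/4 = -3/2 + y/4)
U(Y, b) = b*(266 + Y) (U(Y, b) = (Y + (10 - 32*(-8)))*b = (Y + (10 + 256))*b = (Y + 266)*b = (266 + Y)*b = b*(266 + Y))
1/(U(z(55, V), -409) + 8112865) = 1/(-409*(266 + (-3/2 + (1/4)*9)) + 8112865) = 1/(-409*(266 + (-3/2 + 9/4)) + 8112865) = 1/(-409*(266 + 3/4) + 8112865) = 1/(-409*1067/4 + 8112865) = 1/(-436403/4 + 8112865) = 1/(32015057/4) = 4/32015057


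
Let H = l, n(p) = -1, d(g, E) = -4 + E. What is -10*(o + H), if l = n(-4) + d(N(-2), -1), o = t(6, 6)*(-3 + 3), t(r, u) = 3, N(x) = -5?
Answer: 60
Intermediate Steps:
o = 0 (o = 3*(-3 + 3) = 3*0 = 0)
l = -6 (l = -1 + (-4 - 1) = -1 - 5 = -6)
H = -6
-10*(o + H) = -10*(0 - 6) = -10*(-6) = 60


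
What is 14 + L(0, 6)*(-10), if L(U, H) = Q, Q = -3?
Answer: 44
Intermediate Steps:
L(U, H) = -3
14 + L(0, 6)*(-10) = 14 - 3*(-10) = 14 + 30 = 44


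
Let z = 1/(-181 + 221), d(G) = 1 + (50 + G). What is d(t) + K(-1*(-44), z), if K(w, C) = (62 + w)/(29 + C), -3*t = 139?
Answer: 9658/1161 ≈ 8.3187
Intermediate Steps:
t = -139/3 (t = -⅓*139 = -139/3 ≈ -46.333)
d(G) = 51 + G
z = 1/40 ≈ 0.025000
K(w, C) = (62 + w)/(29 + C)
d(t) + K(-1*(-44), z) = (51 - 139/3) + (62 - 1*(-44))/(29 + 1/40) = 14/3 + (62 + 44)/(1161/40) = 14/3 + (40/1161)*106 = 14/3 + 4240/1161 = 9658/1161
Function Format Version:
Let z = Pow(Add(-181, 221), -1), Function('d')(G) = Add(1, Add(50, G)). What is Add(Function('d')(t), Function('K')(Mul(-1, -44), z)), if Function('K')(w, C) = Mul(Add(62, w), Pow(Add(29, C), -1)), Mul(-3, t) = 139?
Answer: Rational(9658, 1161) ≈ 8.3187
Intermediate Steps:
t = Rational(-139, 3) (t = Mul(Rational(-1, 3), 139) = Rational(-139, 3) ≈ -46.333)
Function('d')(G) = Add(51, G)
z = Rational(1, 40) (z = Pow(40, -1) = Rational(1, 40) ≈ 0.025000)
Function('K')(w, C) = Mul(Pow(Add(29, C), -1), Add(62, w))
Add(Function('d')(t), Function('K')(Mul(-1, -44), z)) = Add(Add(51, Rational(-139, 3)), Mul(Pow(Add(29, Rational(1, 40)), -1), Add(62, Mul(-1, -44)))) = Add(Rational(14, 3), Mul(Pow(Rational(1161, 40), -1), Add(62, 44))) = Add(Rational(14, 3), Mul(Rational(40, 1161), 106)) = Add(Rational(14, 3), Rational(4240, 1161)) = Rational(9658, 1161)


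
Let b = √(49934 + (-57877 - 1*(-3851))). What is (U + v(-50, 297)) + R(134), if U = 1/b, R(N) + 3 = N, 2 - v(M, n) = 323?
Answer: -190 - I*√1023/2046 ≈ -190.0 - 0.015633*I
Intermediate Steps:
v(M, n) = -321 (v(M, n) = 2 - 1*323 = 2 - 323 = -321)
R(N) = -3 + N
b = 2*I*√1023 (b = √(49934 + (-57877 + 3851)) = √(49934 - 54026) = √(-4092) = 2*I*√1023 ≈ 63.969*I)
U = -I*√1023/2046 (U = 1/(2*I*√1023) = -I*√1023/2046 ≈ -0.015633*I)
(U + v(-50, 297)) + R(134) = (-I*√1023/2046 - 321) + (-3 + 134) = (-321 - I*√1023/2046) + 131 = -190 - I*√1023/2046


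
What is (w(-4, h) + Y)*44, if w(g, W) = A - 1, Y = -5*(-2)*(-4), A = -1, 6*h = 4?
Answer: -1848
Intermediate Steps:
h = ⅔ (h = (⅙)*4 = ⅔ ≈ 0.66667)
Y = -40 (Y = 10*(-4) = -40)
w(g, W) = -2 (w(g, W) = -1 - 1 = -2)
(w(-4, h) + Y)*44 = (-2 - 40)*44 = -42*44 = -1848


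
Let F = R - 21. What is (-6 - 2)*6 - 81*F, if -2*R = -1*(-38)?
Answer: 3192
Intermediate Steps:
R = -19 (R = -(-1)*(-38)/2 = -1/2*38 = -19)
F = -40 (F = -19 - 21 = -40)
(-6 - 2)*6 - 81*F = (-6 - 2)*6 - 81*(-40) = -8*6 + 3240 = -48 + 3240 = 3192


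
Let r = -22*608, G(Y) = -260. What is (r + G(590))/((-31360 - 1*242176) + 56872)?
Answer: 487/7738 ≈ 0.062936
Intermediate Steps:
r = -13376
(r + G(590))/((-31360 - 1*242176) + 56872) = (-13376 - 260)/((-31360 - 1*242176) + 56872) = -13636/((-31360 - 242176) + 56872) = -13636/(-273536 + 56872) = -13636/(-216664) = -13636*(-1/216664) = 487/7738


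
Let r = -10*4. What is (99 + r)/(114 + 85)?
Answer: 59/199 ≈ 0.29648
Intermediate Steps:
r = -40
(99 + r)/(114 + 85) = (99 - 40)/(114 + 85) = 59/199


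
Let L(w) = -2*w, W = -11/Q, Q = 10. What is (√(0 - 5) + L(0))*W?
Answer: -11*I*√5/10 ≈ -2.4597*I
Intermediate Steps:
W = -11/10 ≈ -1.1000
(√(0 - 5) + L(0))*W = (√(0 - 5) - 2*0)*(-11/10) = (√(-5) + 0)*(-11/10) = (I*√5 + 0)*(-11/10) = (I*√5)*(-11/10) = -11*I*√5/10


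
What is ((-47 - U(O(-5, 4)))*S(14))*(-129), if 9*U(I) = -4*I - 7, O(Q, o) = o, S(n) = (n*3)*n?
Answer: 3371200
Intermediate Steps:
S(n) = 3*n² (S(n) = (3*n)*n = 3*n²)
U(I) = -7/9 - 4*I/9 (U(I) = (-4*I - 7)/9 = (-7 - 4*I)/9 = -7/9 - 4*I/9)
((-47 - U(O(-5, 4)))*S(14))*(-129) = ((-47 - (-7/9 - 4/9*4))*(3*14²))*(-129) = ((-47 - (-7/9 - 16/9))*(3*196))*(-129) = ((-47 - 1*(-23/9))*588)*(-129) = ((-47 + 23/9)*588)*(-129) = -400/9*588*(-129) = -78400/3*(-129) = 3371200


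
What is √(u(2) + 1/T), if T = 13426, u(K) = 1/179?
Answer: √667270830/343322 ≈ 0.075240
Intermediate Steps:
u(K) = 1/179
√(u(2) + 1/T) = √(1/179 + 1/13426) = √(13605/2403254) = √667270830/343322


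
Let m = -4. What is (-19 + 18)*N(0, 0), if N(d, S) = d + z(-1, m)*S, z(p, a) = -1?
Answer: 0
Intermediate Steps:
N(d, S) = d - S
(-19 + 18)*N(0, 0) = (-19 + 18)*(0 - 1*0) = -(0 + 0) = -1*0 = 0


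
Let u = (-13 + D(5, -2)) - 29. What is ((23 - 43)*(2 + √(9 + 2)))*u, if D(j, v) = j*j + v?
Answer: 760 + 380*√11 ≈ 2020.3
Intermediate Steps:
D(j, v) = v + j² (D(j, v) = j² + v = v + j²)
u = -19 (u = (-13 + (-2 + 5²)) - 29 = (-13 + (-2 + 25)) - 29 = (-13 + 23) - 29 = 10 - 29 = -19)
((23 - 43)*(2 + √(9 + 2)))*u = ((23 - 43)*(2 + √(9 + 2)))*(-19) = -20*(2 + √11)*(-19) = (-40 - 20*√11)*(-19) = 760 + 380*√11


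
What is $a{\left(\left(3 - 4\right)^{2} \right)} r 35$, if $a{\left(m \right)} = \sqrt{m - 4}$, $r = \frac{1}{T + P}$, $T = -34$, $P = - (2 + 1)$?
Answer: $- \frac{35 i \sqrt{3}}{37} \approx - 1.6384 i$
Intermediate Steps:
$P = -3$ ($P = \left(-1\right) 3 = -3$)
$r = - \frac{1}{37}$ ($r = \frac{1}{-34 - 3} = \frac{1}{-37} = - \frac{1}{37} \approx -0.027027$)
$a{\left(m \right)} = \sqrt{-4 + m}$
$a{\left(\left(3 - 4\right)^{2} \right)} r 35 = \sqrt{-4 + \left(3 - 4\right)^{2}} \left(- \frac{1}{37}\right) 35 = \sqrt{-4 + \left(-1\right)^{2}} \left(- \frac{1}{37}\right) 35 = \sqrt{-4 + 1} \left(- \frac{1}{37}\right) 35 = \sqrt{-3} \left(- \frac{1}{37}\right) 35 = i \sqrt{3} \left(- \frac{1}{37}\right) 35 = - \frac{i \sqrt{3}}{37} \cdot 35 = - \frac{35 i \sqrt{3}}{37}$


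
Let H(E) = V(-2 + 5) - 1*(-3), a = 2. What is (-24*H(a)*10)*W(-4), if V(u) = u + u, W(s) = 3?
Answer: -6480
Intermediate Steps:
V(u) = 2*u
H(E) = 9 (H(E) = 2*(-2 + 5) - 1*(-3) = 2*3 + 3 = 6 + 3 = 9)
(-24*H(a)*10)*W(-4) = -216*10*3 = -24*90*3 = -2160*3 = -6480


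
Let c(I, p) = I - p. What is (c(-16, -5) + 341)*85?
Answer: 28050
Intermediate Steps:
(c(-16, -5) + 341)*85 = ((-16 - 1*(-5)) + 341)*85 = ((-16 + 5) + 341)*85 = (-11 + 341)*85 = 330*85 = 28050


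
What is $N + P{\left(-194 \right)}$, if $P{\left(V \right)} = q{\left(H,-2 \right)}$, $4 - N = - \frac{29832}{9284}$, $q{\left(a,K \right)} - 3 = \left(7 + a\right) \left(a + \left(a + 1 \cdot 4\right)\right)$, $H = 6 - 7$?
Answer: $\frac{4687}{211} \approx 22.213$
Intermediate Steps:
$H = -1$ ($H = 6 - 7 = -1$)
$q{\left(a,K \right)} = 3 + \left(4 + 2 a\right) \left(7 + a\right)$ ($q{\left(a,K \right)} = 3 + \left(7 + a\right) \left(a + \left(a + 1 \cdot 4\right)\right) = 3 + \left(7 + a\right) \left(a + \left(a + 4\right)\right) = 3 + \left(7 + a\right) \left(a + \left(4 + a\right)\right) = 3 + \left(7 + a\right) \left(4 + 2 a\right) = 3 + \left(4 + 2 a\right) \left(7 + a\right)$)
$N = \frac{1522}{211}$ ($N = 4 - - \frac{29832}{9284} = 4 - \left(-29832\right) \frac{1}{9284} = 4 - - \frac{678}{211} = 4 + \frac{678}{211} = \frac{1522}{211} \approx 7.2133$)
$P{\left(V \right)} = 15$ ($P{\left(V \right)} = 31 + 2 \left(-1\right)^{2} + 18 \left(-1\right) = 31 + 2 \cdot 1 - 18 = 31 + 2 - 18 = 15$)
$N + P{\left(-194 \right)} = \frac{1522}{211} + 15 = \frac{4687}{211}$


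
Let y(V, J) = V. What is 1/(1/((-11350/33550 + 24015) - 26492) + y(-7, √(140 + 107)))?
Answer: -1662294/11636729 ≈ -0.14285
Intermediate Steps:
1/(1/((-11350/33550 + 24015) - 26492) + y(-7, √(140 + 107))) = 1/(1/((-11350/33550 + 24015) - 26492) - 7) = 1/(1/((-11350*1/33550 + 24015) - 26492) - 7) = 1/(1/((-227/671 + 24015) - 26492) - 7) = 1/(1/(16113838/671 - 26492) - 7) = 1/(1/(-1662294/671) - 7) = 1/(-671/1662294 - 7) = 1/(-11636729/1662294) = -1662294/11636729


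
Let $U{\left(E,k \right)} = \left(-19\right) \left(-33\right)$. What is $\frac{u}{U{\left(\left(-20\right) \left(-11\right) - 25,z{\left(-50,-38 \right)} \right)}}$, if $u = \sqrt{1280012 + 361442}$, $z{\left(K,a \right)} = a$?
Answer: $\frac{\sqrt{1641454}}{627} \approx 2.0434$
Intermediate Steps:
$U{\left(E,k \right)} = 627$
$u = \sqrt{1641454} \approx 1281.2$
$\frac{u}{U{\left(\left(-20\right) \left(-11\right) - 25,z{\left(-50,-38 \right)} \right)}} = \frac{\sqrt{1641454}}{627}$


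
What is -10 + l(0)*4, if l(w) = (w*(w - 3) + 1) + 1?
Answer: -2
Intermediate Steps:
l(w) = 2 + w*(-3 + w) (l(w) = (w*(-3 + w) + 1) + 1 = (1 + w*(-3 + w)) + 1 = 2 + w*(-3 + w))
-10 + l(0)*4 = -10 + (2 + 0² - 3*0)*4 = -10 + (2 + 0 + 0)*4 = -10 + 2*4 = -10 + 8 = -2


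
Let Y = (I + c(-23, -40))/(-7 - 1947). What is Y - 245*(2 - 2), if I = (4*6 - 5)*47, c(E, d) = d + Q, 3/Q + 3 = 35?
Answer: -27299/62528 ≈ -0.43659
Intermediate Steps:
Q = 3/32 (Q = 3/(-3 + 35) = 3/32 ≈ 0.093750)
c(E, d) = 3/32 + d (c(E, d) = d + 3/32 = 3/32 + d)
I = 893 (I = (24 - 5)*47 = 19*47 = 893)
Y = -27299/62528 (Y = (893 + (3/32 - 40))/(-7 - 1947) = (893 - 1277/32)/(-1954) = (27299/32)*(-1/1954) = -27299/62528 ≈ -0.43659)
Y - 245*(2 - 2) = -27299/62528 - 245*(2 - 2) = -27299/62528 - 245*0 = -27299/62528 + 0 = -27299/62528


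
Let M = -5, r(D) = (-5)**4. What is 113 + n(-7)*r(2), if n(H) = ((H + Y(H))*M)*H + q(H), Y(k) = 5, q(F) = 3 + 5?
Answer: -38637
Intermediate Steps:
q(F) = 8
r(D) = 625
n(H) = 8 + H*(-25 - 5*H) (n(H) = ((H + 5)*(-5))*H + 8 = ((5 + H)*(-5))*H + 8 = (-25 - 5*H)*H + 8 = H*(-25 - 5*H) + 8 = 8 + H*(-25 - 5*H))
113 + n(-7)*r(2) = 113 + (8 - 25*(-7) - 5*(-7)**2)*625 = 113 + (8 + 175 - 5*49)*625 = 113 + (8 + 175 - 245)*625 = 113 - 62*625 = 113 - 38750 = -38637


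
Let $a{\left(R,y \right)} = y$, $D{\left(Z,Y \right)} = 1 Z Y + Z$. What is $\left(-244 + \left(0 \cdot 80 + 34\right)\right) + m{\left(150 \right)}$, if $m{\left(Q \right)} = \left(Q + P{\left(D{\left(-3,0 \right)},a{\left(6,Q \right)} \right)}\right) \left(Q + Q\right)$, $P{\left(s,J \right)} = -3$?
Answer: $43890$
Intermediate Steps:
$D{\left(Z,Y \right)} = Z + Y Z$ ($D{\left(Z,Y \right)} = Z Y + Z = Y Z + Z = Z + Y Z$)
$m{\left(Q \right)} = 2 Q \left(-3 + Q\right)$ ($m{\left(Q \right)} = \left(Q - 3\right) \left(Q + Q\right) = \left(-3 + Q\right) 2 Q = 2 Q \left(-3 + Q\right)$)
$\left(-244 + \left(0 \cdot 80 + 34\right)\right) + m{\left(150 \right)} = \left(-244 + \left(0 \cdot 80 + 34\right)\right) + 2 \cdot 150 \left(-3 + 150\right) = \left(-244 + \left(0 + 34\right)\right) + 2 \cdot 150 \cdot 147 = \left(-244 + 34\right) + 44100 = -210 + 44100 = 43890$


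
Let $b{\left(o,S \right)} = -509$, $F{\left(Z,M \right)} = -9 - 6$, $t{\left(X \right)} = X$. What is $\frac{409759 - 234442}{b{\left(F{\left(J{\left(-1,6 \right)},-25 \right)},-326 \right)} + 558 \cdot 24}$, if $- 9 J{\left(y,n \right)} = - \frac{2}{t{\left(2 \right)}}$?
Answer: $\frac{175317}{12883} \approx 13.608$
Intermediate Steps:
$J{\left(y,n \right)} = \frac{1}{9}$ ($J{\left(y,n \right)} = - \frac{\left(-2\right) \frac{1}{2}}{9} = \left(- \frac{1}{9}\right) \left(-1\right) = \frac{1}{9}$)
$F{\left(Z,M \right)} = -15$
$\frac{409759 - 234442}{b{\left(F{\left(J{\left(-1,6 \right)},-25 \right)},-326 \right)} + 558 \cdot 24} = \frac{409759 - 234442}{-509 + 558 \cdot 24} = \frac{175317}{-509 + 13392} = \frac{175317}{12883}$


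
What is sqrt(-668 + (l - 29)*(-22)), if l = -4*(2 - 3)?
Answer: I*sqrt(118) ≈ 10.863*I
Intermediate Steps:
l = 4 (l = -4*(-1) = 4)
sqrt(-668 + (l - 29)*(-22)) = sqrt(-668 + (4 - 29)*(-22)) = sqrt(-668 - 25*(-22)) = sqrt(-668 + 550) = sqrt(-118) = I*sqrt(118)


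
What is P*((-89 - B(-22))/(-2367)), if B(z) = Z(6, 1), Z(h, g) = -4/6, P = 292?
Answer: 77380/7101 ≈ 10.897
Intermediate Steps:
Z(h, g) = -2/3 (Z(h, g) = -4*1/6 = -2/3)
B(z) = -2/3
P*((-89 - B(-22))/(-2367)) = 292*((-89 - 1*(-2/3))/(-2367)) = 292*((-89 + 2/3)*(-1/2367)) = 292*(-265/3*(-1/2367)) = 292*(265/7101) = 77380/7101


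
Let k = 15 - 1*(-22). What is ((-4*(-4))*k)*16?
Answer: 9472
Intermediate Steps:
k = 37 (k = 15 + 22 = 37)
((-4*(-4))*k)*16 = (-4*(-4)*37)*16 = (16*37)*16 = 592*16 = 9472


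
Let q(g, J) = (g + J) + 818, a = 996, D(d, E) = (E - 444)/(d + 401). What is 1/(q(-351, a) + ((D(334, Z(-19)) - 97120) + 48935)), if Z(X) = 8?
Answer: -735/34341106 ≈ -2.1403e-5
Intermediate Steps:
D(d, E) = (-444 + E)/(401 + d)
q(g, J) = 818 + J + g (q(g, J) = (J + g) + 818 = 818 + J + g)
1/(q(-351, a) + ((D(334, Z(-19)) - 97120) + 48935)) = 1/((818 + 996 - 351) + (((-444 + 8)/(401 + 334) - 97120) + 48935)) = 1/(1463 + ((-436/735 - 97120) + 48935)) = 1/(1463 + (-71383636/735 + 48935)) = 1/(1463 - 35416411/735) = 1/(-34341106/735) = -735/34341106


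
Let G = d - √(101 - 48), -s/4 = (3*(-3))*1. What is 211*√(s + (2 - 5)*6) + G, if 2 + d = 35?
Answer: 33 - √53 + 633*√2 ≈ 920.92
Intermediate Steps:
d = 33 (d = -2 + 35 = 33)
s = 36 (s = -4*3*(-3) = -(-36) = -4*(-9) = 36)
G = 33 - √53 (G = 33 - √(101 - 48) = 33 - √53 ≈ 25.720)
211*√(s + (2 - 5)*6) + G = 211*√(36 + (2 - 5)*6) + (33 - √53) = 211*√(36 - 3*6) + (33 - √53) = 211*√(36 - 18) + (33 - √53) = 211*√18 + (33 - √53) = 211*(3*√2) + (33 - √53) = 633*√2 + (33 - √53) = 33 - √53 + 633*√2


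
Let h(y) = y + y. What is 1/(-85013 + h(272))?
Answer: -1/84469 ≈ -1.1839e-5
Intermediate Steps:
h(y) = 2*y
1/(-85013 + h(272)) = 1/(-85013 + 2*272) = 1/(-85013 + 544) = 1/(-84469) = -1/84469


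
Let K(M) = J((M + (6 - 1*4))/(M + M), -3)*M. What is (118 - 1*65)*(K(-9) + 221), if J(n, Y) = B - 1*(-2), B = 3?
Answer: 9328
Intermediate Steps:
J(n, Y) = 5 (J(n, Y) = 3 - 1*(-2) = 3 + 2 = 5)
K(M) = 5*M
(118 - 1*65)*(K(-9) + 221) = (118 - 1*65)*(5*(-9) + 221) = (118 - 65)*(-45 + 221) = 53*176 = 9328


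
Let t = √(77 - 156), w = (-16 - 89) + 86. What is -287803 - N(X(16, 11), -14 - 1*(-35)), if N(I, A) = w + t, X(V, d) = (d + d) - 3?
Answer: -287784 - I*√79 ≈ -2.8778e+5 - 8.8882*I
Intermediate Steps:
w = -19 (w = -105 + 86 = -19)
t = I*√79 (t = √(-79) = I*√79 ≈ 8.8882*I)
X(V, d) = -3 + 2*d (X(V, d) = 2*d - 3 = -3 + 2*d)
N(I, A) = -19 + I*√79
-287803 - N(X(16, 11), -14 - 1*(-35)) = -287803 - (-19 + I*√79) = -287803 + (19 - I*√79) = -287784 - I*√79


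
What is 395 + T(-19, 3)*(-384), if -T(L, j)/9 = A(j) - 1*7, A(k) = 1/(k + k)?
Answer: -23221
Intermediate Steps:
A(k) = 1/(2*k)
T(L, j) = 63 - 9/(2*j) (T(L, j) = -9*(1/(2*j) - 1*7) = -9*(1/(2*j) - 7) = -9*(-7 + 1/(2*j)) = 63 - 9/(2*j))
395 + T(-19, 3)*(-384) = 395 + (63 - 9/2/3)*(-384) = 395 + (63 - 9/2*⅓)*(-384) = 395 + (63 - 3/2)*(-384) = 395 + (123/2)*(-384) = 395 - 23616 = -23221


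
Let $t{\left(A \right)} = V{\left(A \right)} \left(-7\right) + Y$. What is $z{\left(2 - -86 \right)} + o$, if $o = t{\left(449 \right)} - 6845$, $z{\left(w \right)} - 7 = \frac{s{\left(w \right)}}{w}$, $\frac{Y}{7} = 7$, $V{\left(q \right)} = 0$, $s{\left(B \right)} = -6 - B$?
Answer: $- \frac{298763}{44} \approx -6790.1$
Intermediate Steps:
$Y = 49$ ($Y = 7 \cdot 7 = 49$)
$t{\left(A \right)} = 49$ ($t{\left(A \right)} = 0 \left(-7\right) + 49 = 0 + 49 = 49$)
$z{\left(w \right)} = 7 + \frac{-6 - w}{w}$
$o = -6796$ ($o = 49 - 6845 = -6796$)
$z{\left(2 - -86 \right)} + o = \left(6 - \frac{6}{2 - -86}\right) - 6796 = \left(6 - \frac{6}{2 + 86}\right) - 6796 = \left(6 - \frac{6}{88}\right) - 6796 = \left(6 - \frac{3}{44}\right) - 6796 = \frac{261}{44} - 6796 = - \frac{298763}{44}$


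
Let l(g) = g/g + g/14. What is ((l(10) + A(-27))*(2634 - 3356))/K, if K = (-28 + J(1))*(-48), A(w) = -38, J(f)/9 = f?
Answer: 2413/84 ≈ 28.726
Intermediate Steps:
J(f) = 9*f
l(g) = 1 + g/14 (l(g) = 1 + g*(1/14) = 1 + g/14)
K = 912 (K = (-28 + 9*1)*(-48) = (-28 + 9)*(-48) = -19*(-48) = 912)
((l(10) + A(-27))*(2634 - 3356))/K = (((1 + (1/14)*10) - 38)*(2634 - 3356))/912 = (((1 + 5/7) - 38)*(-722))*(1/912) = ((12/7 - 38)*(-722))*(1/912) = -254/7*(-722)*(1/912) = (183388/7)*(1/912) = 2413/84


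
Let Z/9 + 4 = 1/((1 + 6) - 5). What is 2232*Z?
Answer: -70308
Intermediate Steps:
Z = -63/2 (Z = -36 + 9/((1 + 6) - 5) = -36 + 9/(7 - 5) = -36 + 9/2 = -63/2 ≈ -31.500)
2232*Z = 2232*(-63/2) = -70308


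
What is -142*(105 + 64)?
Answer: -23998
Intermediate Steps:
-142*(105 + 64) = -142*169 = -23998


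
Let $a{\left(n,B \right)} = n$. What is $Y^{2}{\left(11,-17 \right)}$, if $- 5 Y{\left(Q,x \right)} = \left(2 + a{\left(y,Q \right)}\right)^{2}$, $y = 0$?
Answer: $\frac{16}{25} \approx 0.64$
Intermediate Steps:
$Y{\left(Q,x \right)} = - \frac{4}{5}$ ($Y{\left(Q,x \right)} = - \frac{\left(2 + 0\right)^{2}}{5} = - \frac{2^{2}}{5} = \left(- \frac{1}{5}\right) 4 = - \frac{4}{5}$)
$Y^{2}{\left(11,-17 \right)} = \left(- \frac{4}{5}\right)^{2} = \frac{16}{25}$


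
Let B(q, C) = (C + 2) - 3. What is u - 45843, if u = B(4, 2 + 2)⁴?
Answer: -45762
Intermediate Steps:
B(q, C) = -1 + C (B(q, C) = (2 + C) - 3 = -1 + C)
u = 81 (u = (-1 + (2 + 2))⁴ = (-1 + 4)⁴ = 3⁴ = 81)
u - 45843 = 81 - 45843 = -45762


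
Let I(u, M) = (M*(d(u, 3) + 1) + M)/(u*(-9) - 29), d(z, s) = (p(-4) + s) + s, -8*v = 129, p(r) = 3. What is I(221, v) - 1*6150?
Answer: -99284181/16144 ≈ -6149.9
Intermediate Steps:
v = -129/8 (v = -⅛*129 = -129/8 ≈ -16.125)
d(z, s) = 3 + 2*s (d(z, s) = (3 + s) + s = 3 + 2*s)
I(u, M) = 11*M/(-29 - 9*u) (I(u, M) = (M*((3 + 2*3) + 1) + M)/(u*(-9) - 29) = (M*((3 + 6) + 1) + M)/(-9*u - 29) = (M*(9 + 1) + M)/(-29 - 9*u) = (M*10 + M)/(-29 - 9*u) = (10*M + M)/(-29 - 9*u) = (11*M)/(-29 - 9*u) = 11*M/(-29 - 9*u))
I(221, v) - 1*6150 = -11*(-129/8)/(29 + 9*221) - 1*6150 = -11*(-129/8)/(29 + 1989) - 6150 = -11*(-129/8)/2018 - 6150 = -11*(-129/8)*1/2018 - 6150 = 1419/16144 - 6150 = -99284181/16144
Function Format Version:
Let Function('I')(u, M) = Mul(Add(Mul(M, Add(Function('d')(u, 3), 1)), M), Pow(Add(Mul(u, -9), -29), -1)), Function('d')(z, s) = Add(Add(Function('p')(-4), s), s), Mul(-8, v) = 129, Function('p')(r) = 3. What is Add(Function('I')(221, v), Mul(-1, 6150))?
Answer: Rational(-99284181, 16144) ≈ -6149.9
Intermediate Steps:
v = Rational(-129, 8) (v = Mul(Rational(-1, 8), 129) = Rational(-129, 8) ≈ -16.125)
Function('d')(z, s) = Add(3, Mul(2, s)) (Function('d')(z, s) = Add(Add(3, s), s) = Add(3, Mul(2, s)))
Function('I')(u, M) = Mul(11, M, Pow(Add(-29, Mul(-9, u)), -1)) (Function('I')(u, M) = Mul(Add(Mul(M, Add(Add(3, Mul(2, 3)), 1)), M), Pow(Add(Mul(u, -9), -29), -1)) = Mul(Add(Mul(M, Add(Add(3, 6), 1)), M), Pow(Add(Mul(-9, u), -29), -1)) = Mul(Add(Mul(M, Add(9, 1)), M), Pow(Add(-29, Mul(-9, u)), -1)) = Mul(Add(Mul(M, 10), M), Pow(Add(-29, Mul(-9, u)), -1)) = Mul(Add(Mul(10, M), M), Pow(Add(-29, Mul(-9, u)), -1)) = Mul(Mul(11, M), Pow(Add(-29, Mul(-9, u)), -1)) = Mul(11, M, Pow(Add(-29, Mul(-9, u)), -1)))
Add(Function('I')(221, v), Mul(-1, 6150)) = Add(Mul(-11, Rational(-129, 8), Pow(Add(29, Mul(9, 221)), -1)), Mul(-1, 6150)) = Add(Mul(-11, Rational(-129, 8), Pow(Add(29, 1989), -1)), -6150) = Add(Mul(-11, Rational(-129, 8), Pow(2018, -1)), -6150) = Add(Mul(-11, Rational(-129, 8), Rational(1, 2018)), -6150) = Add(Rational(1419, 16144), -6150) = Rational(-99284181, 16144)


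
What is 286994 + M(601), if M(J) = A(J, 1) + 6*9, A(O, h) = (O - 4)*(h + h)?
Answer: 288242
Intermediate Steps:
A(O, h) = 2*h*(-4 + O) (A(O, h) = (-4 + O)*(2*h) = 2*h*(-4 + O))
M(J) = 46 + 2*J (M(J) = 2*1*(-4 + J) + 6*9 = (-8 + 2*J) + 54 = 46 + 2*J)
286994 + M(601) = 286994 + (46 + 2*601) = 286994 + (46 + 1202) = 286994 + 1248 = 288242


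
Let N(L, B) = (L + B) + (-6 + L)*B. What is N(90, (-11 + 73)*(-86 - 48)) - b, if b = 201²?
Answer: -746491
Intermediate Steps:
N(L, B) = B + L + B*(-6 + L) (N(L, B) = (B + L) + B*(-6 + L) = B + L + B*(-6 + L))
b = 40401
N(90, (-11 + 73)*(-86 - 48)) - b = (90 - 5*(-11 + 73)*(-86 - 48) + ((-11 + 73)*(-86 - 48))*90) - 1*40401 = (90 - 310*(-134) + (62*(-134))*90) - 40401 = (90 - 5*(-8308) - 8308*90) - 40401 = (90 + 41540 - 747720) - 40401 = -706090 - 40401 = -746491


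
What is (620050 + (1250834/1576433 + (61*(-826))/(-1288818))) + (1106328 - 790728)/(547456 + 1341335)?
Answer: 396576683713561151468825/639587201603031909 ≈ 6.2005e+5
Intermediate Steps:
(620050 + (1250834/1576433 + (61*(-826))/(-1288818))) + (1106328 - 790728)/(547456 + 1341335) = (620050 + (1250834*(1/1576433) - 50386*(-1/1288818))) + 315600/1888791 = (620050 + (1250834/1576433 + 25193/644409)) + 315600*(1/1888791) = (620050 + 845763763675/1015867613097) + 105200/629597 = 629889559264558525/1015867613097 + 105200/629597 = 396576683713561151468825/639587201603031909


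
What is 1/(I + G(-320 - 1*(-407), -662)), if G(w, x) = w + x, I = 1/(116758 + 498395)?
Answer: -615153/353712974 ≈ -0.0017391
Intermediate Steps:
I = 1/615153 ≈ 1.6256e-6
1/(I + G(-320 - 1*(-407), -662)) = 1/(1/615153 + ((-320 - 1*(-407)) - 662)) = 1/(1/615153 + ((-320 + 407) - 662)) = 1/(1/615153 + (87 - 662)) = 1/(1/615153 - 575) = 1/(-353712974/615153) = -615153/353712974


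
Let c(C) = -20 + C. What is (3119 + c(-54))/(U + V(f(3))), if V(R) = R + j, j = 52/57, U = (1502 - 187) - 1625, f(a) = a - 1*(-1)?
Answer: -34713/3478 ≈ -9.9807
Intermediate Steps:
f(a) = 1 + a (f(a) = a + 1 = 1 + a)
U = -310 (U = 1315 - 1625 = -310)
j = 52/57 (j = 52*(1/57) = 52/57 ≈ 0.91228)
V(R) = 52/57 + R (V(R) = R + 52/57 = 52/57 + R)
(3119 + c(-54))/(U + V(f(3))) = (3119 + (-20 - 54))/(-310 + (52/57 + (1 + 3))) = (3119 - 74)/(-310 + (52/57 + 4)) = 3045/(-310 + 280/57) = 3045/(-17390/57) = 3045*(-57/17390) = -34713/3478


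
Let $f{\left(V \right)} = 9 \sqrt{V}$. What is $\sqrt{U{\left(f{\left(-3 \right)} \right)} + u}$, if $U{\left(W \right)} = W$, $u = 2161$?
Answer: $\sqrt{2161 + 9 i \sqrt{3}} \approx 46.487 + 0.1677 i$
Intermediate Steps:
$\sqrt{U{\left(f{\left(-3 \right)} \right)} + u} = \sqrt{9 \sqrt{-3} + 2161} = \sqrt{9 i \sqrt{3} + 2161} = \sqrt{2161 + 9 i \sqrt{3}}$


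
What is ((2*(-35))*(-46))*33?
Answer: 106260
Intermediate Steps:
((2*(-35))*(-46))*33 = -70*(-46)*33 = 3220*33 = 106260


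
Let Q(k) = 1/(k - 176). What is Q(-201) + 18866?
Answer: 7112481/377 ≈ 18866.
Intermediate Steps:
Q(k) = 1/(-176 + k)
Q(-201) + 18866 = 1/(-176 - 201) + 18866 = 1/(-377) + 18866 = -1/377 + 18866 = 7112481/377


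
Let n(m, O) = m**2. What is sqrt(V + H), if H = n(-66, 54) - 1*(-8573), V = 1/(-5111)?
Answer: sqrt(337735483098)/5111 ≈ 113.71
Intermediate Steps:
V = -1/5111 ≈ -0.00019566
H = 12929 (H = (-66)**2 - 1*(-8573) = 4356 + 8573 = 12929)
sqrt(V + H) = sqrt(-1/5111 + 12929) = sqrt(66080118/5111) = sqrt(337735483098)/5111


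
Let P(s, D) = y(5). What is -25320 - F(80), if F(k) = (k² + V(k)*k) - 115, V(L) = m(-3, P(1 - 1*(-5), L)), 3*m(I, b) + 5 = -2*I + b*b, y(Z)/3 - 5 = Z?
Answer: -166895/3 ≈ -55632.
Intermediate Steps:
y(Z) = 15 + 3*Z
P(s, D) = 30 (P(s, D) = 15 + 3*5 = 15 + 15 = 30)
m(I, b) = -5/3 - 2*I/3 + b²/3 (m(I, b) = -5/3 + (-2*I + b*b)/3 = -5/3 + (-2*I + b²)/3 = -5/3 + (b² - 2*I)/3 = -5/3 + (-2*I/3 + b²/3) = -5/3 - 2*I/3 + b²/3)
V(L) = 901/3 (V(L) = -5/3 - ⅔*(-3) + (⅓)*30² = -5/3 + 2 + (⅓)*900 = -5/3 + 2 + 300 = 901/3)
F(k) = -115 + k² + 901*k/3 (F(k) = (k² + 901*k/3) - 115 = -115 + k² + 901*k/3)
-25320 - F(80) = -25320 - (-115 + 80² + (901/3)*80) = -25320 - (-115 + 6400 + 72080/3) = -25320 - 1*90935/3 = -25320 - 90935/3 = -166895/3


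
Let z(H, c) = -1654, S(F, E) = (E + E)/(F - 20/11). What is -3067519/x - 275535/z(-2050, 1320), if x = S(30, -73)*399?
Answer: 124957204775/75705234 ≈ 1650.6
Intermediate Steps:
S(F, E) = 2*E/(-20/11 + F) (S(F, E) = (2*E)/(F - 20*1/11) = (2*E)/(F - 20/11) = (2*E)/(-20/11 + F) = 2*E/(-20/11 + F))
x = -320397/155 (x = (22*(-73)/(-20 + 11*30))*399 = (22*(-73)/(-20 + 330))*399 = (22*(-73)/310)*399 = (22*(-73)*(1/310))*399 = -803/155*399 = -320397/155 ≈ -2067.1)
-3067519/x - 275535/z(-2050, 1320) = -3067519/(-320397/155) - 275535/(-1654) = -3067519*(-155/320397) - 275535*(-1/1654) = 67923635/45771 + 275535/1654 = 124957204775/75705234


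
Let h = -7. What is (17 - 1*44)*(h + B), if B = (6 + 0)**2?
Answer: -783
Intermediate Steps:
B = 36 (B = 6**2 = 36)
(17 - 1*44)*(h + B) = (17 - 1*44)*(-7 + 36) = (17 - 44)*29 = -27*29 = -783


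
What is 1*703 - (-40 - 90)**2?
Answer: -16197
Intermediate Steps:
1*703 - (-40 - 90)**2 = 703 - 1*(-130)**2 = 703 - 1*16900 = 703 - 16900 = -16197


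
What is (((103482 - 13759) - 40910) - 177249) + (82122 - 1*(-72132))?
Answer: 25818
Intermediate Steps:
(((103482 - 13759) - 40910) - 177249) + (82122 - 1*(-72132)) = ((89723 - 40910) - 177249) + (82122 + 72132) = (48813 - 177249) + 154254 = -128436 + 154254 = 25818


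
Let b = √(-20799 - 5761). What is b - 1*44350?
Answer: -44350 + 8*I*√415 ≈ -44350.0 + 162.97*I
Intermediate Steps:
b = 8*I*√415 (b = √(-26560) = 8*I*√415 ≈ 162.97*I)
b - 1*44350 = 8*I*√415 - 1*44350 = 8*I*√415 - 44350 = -44350 + 8*I*√415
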